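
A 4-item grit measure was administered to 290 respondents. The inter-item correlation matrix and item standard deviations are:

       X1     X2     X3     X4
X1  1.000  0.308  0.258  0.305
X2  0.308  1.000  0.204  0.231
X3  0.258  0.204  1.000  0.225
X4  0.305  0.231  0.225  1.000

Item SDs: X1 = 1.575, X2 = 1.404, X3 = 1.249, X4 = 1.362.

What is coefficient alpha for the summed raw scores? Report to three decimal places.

α = 0.580

Σσ²ᵢ = 1.575² + 1.404² + 1.249² + 1.362² = 7.8669
Covariances σ_ij = r_ij · s_i · s_j:
  σ(X1,X2) = 0.308 × 1.575 × 1.404 = 0.6811
  σ(X1,X3) = 0.258 × 1.575 × 1.249 = 0.5075
  σ(X1,X4) = 0.305 × 1.575 × 1.362 = 0.6543
  σ(X2,X3) = 0.204 × 1.404 × 1.249 = 0.3577
  σ(X2,X4) = 0.231 × 1.404 × 1.362 = 0.4417
  σ(X3,X4) = 0.225 × 1.249 × 1.362 = 0.3828
σ²_T = Σσ²ᵢ + 2·Σσ_ij = 7.8669 + 2 × 3.0251 = 13.9171
α = (4/3)·(1 − 7.8669/13.9171) = 0.580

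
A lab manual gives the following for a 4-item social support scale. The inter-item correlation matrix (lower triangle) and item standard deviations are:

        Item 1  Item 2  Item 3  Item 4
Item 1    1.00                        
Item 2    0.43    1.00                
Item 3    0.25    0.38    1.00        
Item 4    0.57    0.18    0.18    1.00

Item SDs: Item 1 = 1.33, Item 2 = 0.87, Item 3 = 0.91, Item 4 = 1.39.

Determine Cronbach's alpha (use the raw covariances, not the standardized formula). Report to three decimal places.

Σσ²ᵢ = 1.33² + 0.87² + 0.91² + 1.39² = 5.2860
Covariances σ_ij = r_ij · s_i · s_j:
  σ(Item 1,Item 2) = 0.43 × 1.33 × 0.87 = 0.4976
  σ(Item 1,Item 3) = 0.25 × 1.33 × 0.91 = 0.3026
  σ(Item 1,Item 4) = 0.57 × 1.33 × 1.39 = 1.0538
  σ(Item 2,Item 3) = 0.38 × 0.87 × 0.91 = 0.3008
  σ(Item 2,Item 4) = 0.18 × 0.87 × 1.39 = 0.2177
  σ(Item 3,Item 4) = 0.18 × 0.91 × 1.39 = 0.2277
σ²_T = Σσ²ᵢ + 2·Σσ_ij = 5.2860 + 2 × 2.6002 = 10.4864
α = (4/3)·(1 − 5.2860/10.4864) = 0.661

Cronbach's alpha = 0.661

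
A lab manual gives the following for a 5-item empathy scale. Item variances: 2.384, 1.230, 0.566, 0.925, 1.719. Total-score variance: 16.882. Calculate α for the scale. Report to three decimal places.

α = 0.745

Σσ²ᵢ = 2.384 + 1.230 + 0.566 + 0.925 + 1.719 = 6.824
α = (k/(k−1))·(1 − Σσ²ᵢ/Var(T)) = (5/4)·(1 − 6.824/16.882) = 0.745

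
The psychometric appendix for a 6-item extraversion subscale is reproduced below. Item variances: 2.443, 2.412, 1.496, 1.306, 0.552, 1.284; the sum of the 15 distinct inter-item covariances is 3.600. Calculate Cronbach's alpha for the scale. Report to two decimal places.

Σσ²ᵢ = 2.443 + 2.412 + 1.496 + 1.306 + 0.552 + 1.284 = 9.493
Sum of distinct covariances = 3.600
total variance = Σσ²ᵢ + 2·Σcov = 9.493 + 2 × 3.600 = 16.693
α = (6/5)·(1 − 9.493/16.693) = 0.52

α = 0.52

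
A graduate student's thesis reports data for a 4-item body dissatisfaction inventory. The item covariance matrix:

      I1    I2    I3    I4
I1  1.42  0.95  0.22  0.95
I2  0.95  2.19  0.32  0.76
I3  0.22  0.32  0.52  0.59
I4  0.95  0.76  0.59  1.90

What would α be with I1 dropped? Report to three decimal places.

Remaining items: I2, I3, I4 (k = 3).
Σσᵢ² = 2.19 + 0.52 + 1.90 = 4.61
Var(T) = 4.61 + 2 × 1.67 = 7.95
α (item deleted) = (3/2)·(1 − 4.61/7.95) = 0.630

α = 0.630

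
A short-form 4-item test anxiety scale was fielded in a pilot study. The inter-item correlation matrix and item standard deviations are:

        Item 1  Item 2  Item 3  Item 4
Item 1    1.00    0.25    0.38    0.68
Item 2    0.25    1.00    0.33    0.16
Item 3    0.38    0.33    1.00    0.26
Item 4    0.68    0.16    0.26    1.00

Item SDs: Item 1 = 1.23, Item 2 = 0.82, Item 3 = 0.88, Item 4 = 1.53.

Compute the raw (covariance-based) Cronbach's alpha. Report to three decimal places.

Σσ²ᵢ = 1.23² + 0.82² + 0.88² + 1.53² = 5.3006
Covariances σ_ij = r_ij · s_i · s_j:
  σ(Item 1,Item 2) = 0.25 × 1.23 × 0.82 = 0.2521
  σ(Item 1,Item 3) = 0.38 × 1.23 × 0.88 = 0.4113
  σ(Item 1,Item 4) = 0.68 × 1.23 × 1.53 = 1.2797
  σ(Item 2,Item 3) = 0.33 × 0.82 × 0.88 = 0.2381
  σ(Item 2,Item 4) = 0.16 × 0.82 × 1.53 = 0.2007
  σ(Item 3,Item 4) = 0.26 × 0.88 × 1.53 = 0.3501
σ²_T = Σσ²ᵢ + 2·Σσ_ij = 5.3006 + 2 × 2.7320 = 10.7646
α = (4/3)·(1 − 5.3006/10.7646) = 0.677

α = 0.677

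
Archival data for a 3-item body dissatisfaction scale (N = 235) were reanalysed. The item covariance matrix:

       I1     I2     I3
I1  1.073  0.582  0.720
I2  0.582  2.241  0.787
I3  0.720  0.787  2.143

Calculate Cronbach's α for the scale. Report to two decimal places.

ΣVar(i) = 1.073 + 2.241 + 2.143 = 5.457
Sum of off-diagonal covariances = 2.089
Var(T) = 5.457 + 2 × 2.089 = 9.635
α = (k/(k−1))·(1 − ΣVar(i)/Var(T)) = (3/2)·(1 − 5.457/9.635) = 0.65

α = 0.65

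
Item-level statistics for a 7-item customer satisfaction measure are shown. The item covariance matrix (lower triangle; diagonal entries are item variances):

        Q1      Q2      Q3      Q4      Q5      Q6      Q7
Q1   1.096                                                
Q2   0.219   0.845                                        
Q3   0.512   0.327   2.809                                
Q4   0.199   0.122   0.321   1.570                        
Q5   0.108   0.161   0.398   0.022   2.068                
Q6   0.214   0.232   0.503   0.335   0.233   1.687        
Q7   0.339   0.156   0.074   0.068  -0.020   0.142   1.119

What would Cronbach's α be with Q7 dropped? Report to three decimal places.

Remaining items: Q1, Q2, Q3, Q4, Q5, Q6 (k = 6).
Σσᵢ² = 1.096 + 0.845 + 2.809 + 1.570 + 2.068 + 1.687 = 10.075
σ²_total = 10.075 + 2 × 3.906 = 17.887
α (item deleted) = (6/5)·(1 − 10.075/17.887) = 0.524

Cronbach's α = 0.524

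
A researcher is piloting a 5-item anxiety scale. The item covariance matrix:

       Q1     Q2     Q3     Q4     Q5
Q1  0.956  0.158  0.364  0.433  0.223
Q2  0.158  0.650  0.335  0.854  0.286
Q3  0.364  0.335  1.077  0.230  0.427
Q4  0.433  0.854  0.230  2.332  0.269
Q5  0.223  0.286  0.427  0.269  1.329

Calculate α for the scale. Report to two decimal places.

α = 0.66

sum of item variances = 0.956 + 0.650 + 1.077 + 2.332 + 1.329 = 6.344
Sum of the distinct covariances = 3.579
Var(T) = 6.344 + 2 × 3.579 = 13.502
α = (k/(k−1))·(1 − sum of item variances/Var(T)) = (5/4)·(1 − 6.344/13.502) = 0.66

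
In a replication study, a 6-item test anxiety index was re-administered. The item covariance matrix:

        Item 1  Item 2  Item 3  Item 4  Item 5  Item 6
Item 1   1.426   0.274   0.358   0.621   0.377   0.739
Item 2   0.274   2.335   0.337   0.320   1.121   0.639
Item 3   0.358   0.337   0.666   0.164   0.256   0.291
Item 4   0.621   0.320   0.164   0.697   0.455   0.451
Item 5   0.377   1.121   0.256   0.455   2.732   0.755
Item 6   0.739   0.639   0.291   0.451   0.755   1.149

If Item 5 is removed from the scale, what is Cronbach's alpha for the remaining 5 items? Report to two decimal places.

Cronbach's alpha = 0.72

Remaining items: Item 1, Item 2, Item 3, Item 4, Item 6 (k = 5).
Σσ²ᵢ = 1.426 + 2.335 + 0.666 + 0.697 + 1.149 = 6.273
σ²_T = 6.273 + 2 × 4.194 = 14.661
α (item deleted) = (5/4)·(1 − 6.273/14.661) = 0.72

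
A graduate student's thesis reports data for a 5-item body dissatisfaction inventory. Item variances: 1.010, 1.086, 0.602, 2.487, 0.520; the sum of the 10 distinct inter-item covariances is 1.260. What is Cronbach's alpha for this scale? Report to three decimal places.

Σσ²ᵢ = 1.010 + 1.086 + 0.602 + 2.487 + 0.520 = 5.705
Sum of distinct covariances = 1.260
total variance = Σσ²ᵢ + 2·Σcov = 5.705 + 2 × 1.260 = 8.225
α = (5/4)·(1 − 5.705/8.225) = 0.383

Cronbach's alpha = 0.383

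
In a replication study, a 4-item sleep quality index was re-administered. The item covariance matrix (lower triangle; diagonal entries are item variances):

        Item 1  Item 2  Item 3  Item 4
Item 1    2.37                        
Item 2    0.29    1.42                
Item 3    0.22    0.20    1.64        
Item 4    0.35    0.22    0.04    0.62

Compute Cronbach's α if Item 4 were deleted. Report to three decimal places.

Cronbach's α = 0.311

Remaining items: Item 1, Item 2, Item 3 (k = 3).
ΣVar(i) = 2.37 + 1.42 + 1.64 = 5.43
Var(T) = 5.43 + 2 × 0.71 = 6.85
α (item deleted) = (3/2)·(1 − 5.43/6.85) = 0.311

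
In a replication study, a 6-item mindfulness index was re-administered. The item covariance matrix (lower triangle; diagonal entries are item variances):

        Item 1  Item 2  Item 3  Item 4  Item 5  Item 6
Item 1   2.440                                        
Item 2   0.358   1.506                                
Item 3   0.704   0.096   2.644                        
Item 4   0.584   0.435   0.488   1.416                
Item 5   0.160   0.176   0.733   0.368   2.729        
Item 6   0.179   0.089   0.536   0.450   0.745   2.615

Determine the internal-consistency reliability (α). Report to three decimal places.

α = 0.573

sum of item variances = 2.440 + 1.506 + 2.644 + 1.416 + 2.729 + 2.615 = 13.350
Σ_{i<j} σ_ij = 6.101
total variance = 13.350 + 2 × 6.101 = 25.552
α = (k/(k−1))·(1 − sum of item variances/total variance) = (6/5)·(1 − 13.350/25.552) = 0.573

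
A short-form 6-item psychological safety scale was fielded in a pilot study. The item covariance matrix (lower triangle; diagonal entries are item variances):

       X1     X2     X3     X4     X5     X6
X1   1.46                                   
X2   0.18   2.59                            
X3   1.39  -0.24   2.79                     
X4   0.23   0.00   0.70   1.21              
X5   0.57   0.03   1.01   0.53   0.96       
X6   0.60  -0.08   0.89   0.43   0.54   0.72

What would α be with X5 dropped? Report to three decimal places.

Remaining items: X1, X2, X3, X4, X6 (k = 5).
ΣVar(i) = 1.46 + 2.59 + 2.79 + 1.21 + 0.72 = 8.77
σ²_T = 8.77 + 2 × 4.10 = 16.97
α (item deleted) = (5/4)·(1 − 8.77/16.97) = 0.604

α = 0.604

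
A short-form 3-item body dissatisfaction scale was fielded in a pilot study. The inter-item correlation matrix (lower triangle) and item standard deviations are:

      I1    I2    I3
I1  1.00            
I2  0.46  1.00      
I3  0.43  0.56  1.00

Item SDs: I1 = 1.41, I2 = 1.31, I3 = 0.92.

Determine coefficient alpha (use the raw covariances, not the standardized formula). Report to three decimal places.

α = 0.717

Σσ²ᵢ = 1.41² + 1.31² + 0.92² = 4.5506
Covariances σ_ij = r_ij · s_i · s_j:
  σ(I1,I2) = 0.46 × 1.41 × 1.31 = 0.8497
  σ(I1,I3) = 0.43 × 1.41 × 0.92 = 0.5578
  σ(I2,I3) = 0.56 × 1.31 × 0.92 = 0.6749
σ²_T = Σσ²ᵢ + 2·Σσ_ij = 4.5506 + 2 × 2.0824 = 8.7154
α = (3/2)·(1 − 4.5506/8.7154) = 0.717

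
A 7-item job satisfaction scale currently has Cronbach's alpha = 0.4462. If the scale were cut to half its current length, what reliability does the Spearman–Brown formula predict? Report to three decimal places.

predicted reliability = 0.287

Length factor m = 1/2
α' = m·α / (1 − (1−m)·α)
   = 1/2 × 0.4462 / (1 − (1 − 1/2) × 0.4462)
   = 0.2231 / 0.7769 = 0.287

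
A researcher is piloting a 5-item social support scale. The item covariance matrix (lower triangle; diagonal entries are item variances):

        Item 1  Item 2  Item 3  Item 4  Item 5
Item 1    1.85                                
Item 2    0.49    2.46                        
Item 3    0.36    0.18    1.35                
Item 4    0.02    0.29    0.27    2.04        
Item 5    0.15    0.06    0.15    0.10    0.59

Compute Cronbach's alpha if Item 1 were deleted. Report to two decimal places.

Remaining items: Item 2, Item 3, Item 4, Item 5 (k = 4).
sum of item variances = 2.46 + 1.35 + 2.04 + 0.59 = 6.44
σ²_T = 6.44 + 2 × 1.05 = 8.54
α (item deleted) = (4/3)·(1 − 6.44/8.54) = 0.33

Cronbach's alpha = 0.33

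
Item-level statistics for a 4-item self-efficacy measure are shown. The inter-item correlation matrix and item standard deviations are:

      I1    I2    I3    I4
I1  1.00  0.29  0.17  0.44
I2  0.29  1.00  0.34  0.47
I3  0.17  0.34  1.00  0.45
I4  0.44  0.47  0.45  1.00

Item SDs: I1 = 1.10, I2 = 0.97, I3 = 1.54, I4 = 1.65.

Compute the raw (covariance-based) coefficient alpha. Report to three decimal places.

Σσ²ᵢ = 1.10² + 0.97² + 1.54² + 1.65² = 7.2450
Covariances σ_ij = r_ij · s_i · s_j:
  σ(I1,I2) = 0.29 × 1.10 × 0.97 = 0.3094
  σ(I1,I3) = 0.17 × 1.10 × 1.54 = 0.2880
  σ(I1,I4) = 0.44 × 1.10 × 1.65 = 0.7986
  σ(I2,I3) = 0.34 × 0.97 × 1.54 = 0.5079
  σ(I2,I4) = 0.47 × 0.97 × 1.65 = 0.7522
  σ(I3,I4) = 0.45 × 1.54 × 1.65 = 1.1435
σ²_T = Σσ²ᵢ + 2·Σσ_ij = 7.2450 + 2 × 3.7996 = 14.8442
α = (4/3)·(1 − 7.2450/14.8442) = 0.683

coefficient alpha = 0.683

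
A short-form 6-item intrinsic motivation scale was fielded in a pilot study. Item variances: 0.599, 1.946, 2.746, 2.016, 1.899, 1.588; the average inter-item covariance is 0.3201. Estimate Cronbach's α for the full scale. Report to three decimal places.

Cronbach's α = 0.565

Σσ²ᵢ = 0.599 + 1.946 + 2.746 + 2.016 + 1.899 + 1.588 = 10.794
Sum of the 15 distinct covariances = 15 × 0.3201 = 4.8015
total variance = Σσ²ᵢ + 2·Σcov = 10.794 + 2 × 4.8015 = 20.3970
α = (6/5)·(1 − 10.794/20.3970) = 0.565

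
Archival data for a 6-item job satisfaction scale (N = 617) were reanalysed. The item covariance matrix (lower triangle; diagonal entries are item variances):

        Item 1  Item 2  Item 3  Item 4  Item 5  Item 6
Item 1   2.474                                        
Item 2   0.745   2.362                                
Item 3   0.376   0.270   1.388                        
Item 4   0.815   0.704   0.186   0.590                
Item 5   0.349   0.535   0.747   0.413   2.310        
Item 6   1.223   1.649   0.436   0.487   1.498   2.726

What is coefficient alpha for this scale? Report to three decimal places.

sum of item variances = 2.474 + 2.362 + 1.388 + 0.590 + 2.310 + 2.726 = 11.850
Sum of the distinct covariances = 10.433
σ²_T = 11.850 + 2 × 10.433 = 32.716
α = (k/(k−1))·(1 − sum of item variances/σ²_T) = (6/5)·(1 − 11.850/32.716) = 0.765

coefficient alpha = 0.765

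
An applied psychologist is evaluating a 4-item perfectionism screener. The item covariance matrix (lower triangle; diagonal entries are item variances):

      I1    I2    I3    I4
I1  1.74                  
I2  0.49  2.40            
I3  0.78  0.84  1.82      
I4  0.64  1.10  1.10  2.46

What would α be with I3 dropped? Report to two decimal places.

α = 0.60

Remaining items: I1, I2, I4 (k = 3).
sum of item variances = 1.74 + 2.40 + 2.46 = 6.60
σ²_T = 6.60 + 2 × 2.23 = 11.06
α (item deleted) = (3/2)·(1 − 6.60/11.06) = 0.60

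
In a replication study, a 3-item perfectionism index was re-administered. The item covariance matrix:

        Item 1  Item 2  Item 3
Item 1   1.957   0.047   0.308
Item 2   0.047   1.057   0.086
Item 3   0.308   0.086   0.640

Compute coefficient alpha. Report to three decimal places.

sum of item variances = 1.957 + 1.057 + 0.640 = 3.654
Sum of the distinct covariances = 0.441
σ²_T = 3.654 + 2 × 0.441 = 4.536
α = (k/(k−1))·(1 − sum of item variances/σ²_T) = (3/2)·(1 − 3.654/4.536) = 0.292

α = 0.292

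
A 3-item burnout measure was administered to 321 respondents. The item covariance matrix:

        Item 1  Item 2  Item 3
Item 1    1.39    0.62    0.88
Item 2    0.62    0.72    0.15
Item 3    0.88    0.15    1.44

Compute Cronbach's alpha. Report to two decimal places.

Cronbach's alpha = 0.72

ΣVar(i) = 1.39 + 0.72 + 1.44 = 3.55
Sum of off-diagonal covariances = 1.65
σ²_total = 3.55 + 2 × 1.65 = 6.85
α = (k/(k−1))·(1 − ΣVar(i)/σ²_total) = (3/2)·(1 − 3.55/6.85) = 0.72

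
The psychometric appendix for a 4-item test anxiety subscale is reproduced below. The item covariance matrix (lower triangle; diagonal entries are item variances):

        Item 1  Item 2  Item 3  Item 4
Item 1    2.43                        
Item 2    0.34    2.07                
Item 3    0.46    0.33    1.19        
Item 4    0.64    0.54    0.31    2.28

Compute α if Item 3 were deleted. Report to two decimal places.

Remaining items: Item 1, Item 2, Item 4 (k = 3).
Σσᵢ² = 2.43 + 2.07 + 2.28 = 6.78
σ²_T = 6.78 + 2 × 1.52 = 9.82
α (item deleted) = (3/2)·(1 − 6.78/9.82) = 0.46

α = 0.46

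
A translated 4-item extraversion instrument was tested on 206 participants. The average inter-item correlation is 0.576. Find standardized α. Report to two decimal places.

Standardized α = k·r̄ / (1 + (k−1)·r̄) = 4 × 0.576 / (1 + 3 × 0.576)
  = 2.3040 / 2.7280 = 0.84

standardized α = 0.84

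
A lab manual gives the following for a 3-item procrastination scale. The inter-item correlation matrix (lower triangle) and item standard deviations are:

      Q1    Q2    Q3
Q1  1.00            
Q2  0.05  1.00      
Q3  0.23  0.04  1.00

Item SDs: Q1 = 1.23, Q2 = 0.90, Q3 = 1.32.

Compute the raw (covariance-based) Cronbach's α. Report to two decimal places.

Σσ²ᵢ = 1.23² + 0.90² + 1.32² = 4.0653
Covariances σ_ij = r_ij · s_i · s_j:
  σ(Q1,Q2) = 0.05 × 1.23 × 0.90 = 0.0554
  σ(Q1,Q3) = 0.23 × 1.23 × 1.32 = 0.3734
  σ(Q2,Q3) = 0.04 × 0.90 × 1.32 = 0.0475
σ²_T = Σσ²ᵢ + 2·Σσ_ij = 4.0653 + 2 × 0.4763 = 5.0179
α = (3/2)·(1 − 4.0653/5.0179) = 0.28

Cronbach's α = 0.28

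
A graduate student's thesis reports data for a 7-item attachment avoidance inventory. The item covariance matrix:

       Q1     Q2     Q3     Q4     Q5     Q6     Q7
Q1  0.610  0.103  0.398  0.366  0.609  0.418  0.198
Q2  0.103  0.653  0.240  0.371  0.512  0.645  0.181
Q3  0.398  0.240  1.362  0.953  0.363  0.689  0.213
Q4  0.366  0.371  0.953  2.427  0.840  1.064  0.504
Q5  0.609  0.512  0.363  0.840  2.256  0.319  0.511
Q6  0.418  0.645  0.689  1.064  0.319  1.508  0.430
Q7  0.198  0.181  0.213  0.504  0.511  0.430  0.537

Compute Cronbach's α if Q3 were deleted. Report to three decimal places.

Remaining items: Q1, Q2, Q4, Q5, Q6, Q7 (k = 6).
Σσᵢ² = 0.610 + 0.653 + 2.427 + 2.256 + 1.508 + 0.537 = 7.991
Var(T) = 7.991 + 2 × 7.071 = 22.133
α (item deleted) = (6/5)·(1 − 7.991/22.133) = 0.767

α = 0.767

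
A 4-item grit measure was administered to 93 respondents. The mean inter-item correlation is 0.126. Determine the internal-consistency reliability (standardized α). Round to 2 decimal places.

Standardized α = k·r̄ / (1 + (k−1)·r̄) = 4 × 0.126 / (1 + 3 × 0.126)
  = 0.5040 / 1.3780 = 0.37

standardized α = 0.37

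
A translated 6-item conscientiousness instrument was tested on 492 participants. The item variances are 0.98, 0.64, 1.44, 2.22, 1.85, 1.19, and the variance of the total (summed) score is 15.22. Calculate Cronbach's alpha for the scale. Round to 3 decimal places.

ΣVar(i) = 0.98 + 0.64 + 1.44 + 2.22 + 1.85 + 1.19 = 8.32
α = (k/(k−1))·(1 − ΣVar(i)/total variance) = (6/5)·(1 − 8.32/15.22) = 0.544

Cronbach's alpha = 0.544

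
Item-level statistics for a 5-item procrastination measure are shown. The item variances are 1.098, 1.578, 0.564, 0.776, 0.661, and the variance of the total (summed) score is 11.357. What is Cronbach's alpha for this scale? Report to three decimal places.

Σσᵢ² = 1.098 + 1.578 + 0.564 + 0.776 + 0.661 = 4.677
α = (k/(k−1))·(1 − Σσᵢ²/σ²_T) = (5/4)·(1 − 4.677/11.357) = 0.735

Cronbach's alpha = 0.735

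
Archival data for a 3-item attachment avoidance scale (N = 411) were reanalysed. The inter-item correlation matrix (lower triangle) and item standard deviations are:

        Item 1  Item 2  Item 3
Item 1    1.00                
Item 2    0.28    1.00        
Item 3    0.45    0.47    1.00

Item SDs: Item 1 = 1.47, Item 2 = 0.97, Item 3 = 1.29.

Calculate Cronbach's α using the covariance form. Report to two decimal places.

Σσ²ᵢ = 1.47² + 0.97² + 1.29² = 4.7659
Covariances σ_ij = r_ij · s_i · s_j:
  σ(Item 1,Item 2) = 0.28 × 1.47 × 0.97 = 0.3993
  σ(Item 1,Item 3) = 0.45 × 1.47 × 1.29 = 0.8533
  σ(Item 2,Item 3) = 0.47 × 0.97 × 1.29 = 0.5881
σ²_T = Σσ²ᵢ + 2·Σσ_ij = 4.7659 + 2 × 1.8407 = 8.4473
α = (3/2)·(1 − 4.7659/8.4473) = 0.65

α = 0.65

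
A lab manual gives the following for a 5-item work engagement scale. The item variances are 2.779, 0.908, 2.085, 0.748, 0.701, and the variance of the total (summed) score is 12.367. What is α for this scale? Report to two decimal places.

α = 0.52

Σσᵢ² = 2.779 + 0.908 + 2.085 + 0.748 + 0.701 = 7.221
α = (k/(k−1))·(1 − Σσᵢ²/Var(T)) = (5/4)·(1 − 7.221/12.367) = 0.52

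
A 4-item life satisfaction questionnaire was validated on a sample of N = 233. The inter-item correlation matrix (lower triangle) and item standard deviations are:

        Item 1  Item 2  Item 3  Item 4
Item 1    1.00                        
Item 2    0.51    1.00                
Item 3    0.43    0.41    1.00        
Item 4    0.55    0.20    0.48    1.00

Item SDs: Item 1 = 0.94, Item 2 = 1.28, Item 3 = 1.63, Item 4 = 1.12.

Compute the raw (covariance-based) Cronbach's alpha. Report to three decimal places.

Cronbach's alpha = 0.728

Σσ²ᵢ = 0.94² + 1.28² + 1.63² + 1.12² = 6.4333
Covariances σ_ij = r_ij · s_i · s_j:
  σ(Item 1,Item 2) = 0.51 × 0.94 × 1.28 = 0.6136
  σ(Item 1,Item 3) = 0.43 × 0.94 × 1.63 = 0.6588
  σ(Item 1,Item 4) = 0.55 × 0.94 × 1.12 = 0.5790
  σ(Item 2,Item 3) = 0.41 × 1.28 × 1.63 = 0.8554
  σ(Item 2,Item 4) = 0.20 × 1.28 × 1.12 = 0.2867
  σ(Item 3,Item 4) = 0.48 × 1.63 × 1.12 = 0.8763
σ²_T = Σσ²ᵢ + 2·Σσ_ij = 6.4333 + 2 × 3.8698 = 14.1729
α = (4/3)·(1 − 6.4333/14.1729) = 0.728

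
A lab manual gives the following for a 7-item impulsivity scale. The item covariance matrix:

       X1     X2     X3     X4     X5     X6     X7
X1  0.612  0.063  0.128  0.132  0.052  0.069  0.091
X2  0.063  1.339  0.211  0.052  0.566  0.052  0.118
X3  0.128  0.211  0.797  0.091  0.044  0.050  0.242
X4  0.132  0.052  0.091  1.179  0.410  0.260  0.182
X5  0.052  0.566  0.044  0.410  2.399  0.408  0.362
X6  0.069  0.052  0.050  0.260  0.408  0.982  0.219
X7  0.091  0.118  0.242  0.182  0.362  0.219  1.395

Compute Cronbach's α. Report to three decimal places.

Σσ²ᵢ = 0.612 + 1.339 + 0.797 + 1.179 + 2.399 + 0.982 + 1.395 = 8.703
Σ_{i<j} σ_ij = 3.802
σ²_total = 8.703 + 2 × 3.802 = 16.307
α = (k/(k−1))·(1 − Σσ²ᵢ/σ²_total) = (7/6)·(1 − 8.703/16.307) = 0.544

Cronbach's α = 0.544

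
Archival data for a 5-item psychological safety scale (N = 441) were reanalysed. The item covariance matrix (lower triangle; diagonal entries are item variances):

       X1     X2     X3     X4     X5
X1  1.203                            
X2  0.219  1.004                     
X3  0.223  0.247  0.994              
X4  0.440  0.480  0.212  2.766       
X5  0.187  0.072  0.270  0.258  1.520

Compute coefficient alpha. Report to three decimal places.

Σσ²ᵢ = 1.203 + 1.004 + 0.994 + 2.766 + 1.520 = 7.487
Sum of the distinct covariances = 2.608
σ²_total = 7.487 + 2 × 2.608 = 12.703
α = (k/(k−1))·(1 − Σσ²ᵢ/σ²_total) = (5/4)·(1 − 7.487/12.703) = 0.513

α = 0.513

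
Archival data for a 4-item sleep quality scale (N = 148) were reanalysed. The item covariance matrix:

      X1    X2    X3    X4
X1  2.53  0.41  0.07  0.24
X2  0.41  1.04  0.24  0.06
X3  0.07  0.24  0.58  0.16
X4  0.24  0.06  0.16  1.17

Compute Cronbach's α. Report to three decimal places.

ΣVar(i) = 2.53 + 1.04 + 0.58 + 1.17 = 5.32
Sum of off-diagonal covariances = 1.18
σ²_total = 5.32 + 2 × 1.18 = 7.68
α = (k/(k−1))·(1 − ΣVar(i)/σ²_total) = (4/3)·(1 − 5.32/7.68) = 0.410

Cronbach's α = 0.410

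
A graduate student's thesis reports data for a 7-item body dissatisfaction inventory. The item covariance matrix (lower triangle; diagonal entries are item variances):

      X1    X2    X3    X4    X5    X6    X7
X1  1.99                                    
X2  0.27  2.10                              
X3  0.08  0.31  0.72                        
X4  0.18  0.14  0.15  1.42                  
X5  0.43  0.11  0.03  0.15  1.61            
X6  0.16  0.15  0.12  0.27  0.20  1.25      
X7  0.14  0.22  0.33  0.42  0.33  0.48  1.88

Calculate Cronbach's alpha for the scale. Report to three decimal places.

ΣVar(i) = 1.99 + 2.10 + 0.72 + 1.42 + 1.61 + 1.25 + 1.88 = 10.97
Sum of the distinct covariances = 4.67
σ²_T = 10.97 + 2 × 4.67 = 20.31
α = (k/(k−1))·(1 − ΣVar(i)/σ²_T) = (7/6)·(1 − 10.97/20.31) = 0.537

α = 0.537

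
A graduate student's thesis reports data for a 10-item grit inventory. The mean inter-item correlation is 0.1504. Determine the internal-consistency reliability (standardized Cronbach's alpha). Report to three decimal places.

Standardized α = k·r̄ / (1 + (k−1)·r̄) = 10 × 0.1504 / (1 + 9 × 0.1504)
  = 1.5040 / 2.3536 = 0.639

standardized Cronbach's alpha = 0.639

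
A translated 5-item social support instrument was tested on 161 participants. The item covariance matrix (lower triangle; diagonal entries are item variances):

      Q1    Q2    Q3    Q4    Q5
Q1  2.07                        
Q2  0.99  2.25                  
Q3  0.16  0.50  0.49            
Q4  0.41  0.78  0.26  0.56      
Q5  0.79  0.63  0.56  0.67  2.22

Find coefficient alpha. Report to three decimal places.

α = 0.753

sum of item variances = 2.07 + 2.25 + 0.49 + 0.56 + 2.22 = 7.59
Sum of off-diagonal covariances = 5.75
σ²_T = 7.59 + 2 × 5.75 = 19.09
α = (k/(k−1))·(1 − sum of item variances/σ²_T) = (5/4)·(1 − 7.59/19.09) = 0.753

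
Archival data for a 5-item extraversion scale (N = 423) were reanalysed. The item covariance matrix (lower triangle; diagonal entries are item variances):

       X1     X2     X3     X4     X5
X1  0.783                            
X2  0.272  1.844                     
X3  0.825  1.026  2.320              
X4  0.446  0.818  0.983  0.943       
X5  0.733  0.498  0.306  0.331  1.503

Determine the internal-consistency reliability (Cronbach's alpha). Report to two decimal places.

Σσ²ᵢ = 0.783 + 1.844 + 2.320 + 0.943 + 1.503 = 7.393
Sum of the distinct covariances = 6.238
Var(T) = 7.393 + 2 × 6.238 = 19.869
α = (k/(k−1))·(1 − Σσ²ᵢ/Var(T)) = (5/4)·(1 − 7.393/19.869) = 0.78

α = 0.78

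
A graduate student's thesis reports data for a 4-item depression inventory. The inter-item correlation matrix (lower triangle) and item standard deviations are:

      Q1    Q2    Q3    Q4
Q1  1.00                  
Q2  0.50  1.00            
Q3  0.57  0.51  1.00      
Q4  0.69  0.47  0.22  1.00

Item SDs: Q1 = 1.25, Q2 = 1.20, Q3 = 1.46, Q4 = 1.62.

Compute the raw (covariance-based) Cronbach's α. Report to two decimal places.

Σσ²ᵢ = 1.25² + 1.20² + 1.46² + 1.62² = 7.7585
Covariances σ_ij = r_ij · s_i · s_j:
  σ(Q1,Q2) = 0.50 × 1.25 × 1.20 = 0.7500
  σ(Q1,Q3) = 0.57 × 1.25 × 1.46 = 1.0402
  σ(Q1,Q4) = 0.69 × 1.25 × 1.62 = 1.3972
  σ(Q2,Q3) = 0.51 × 1.20 × 1.46 = 0.8935
  σ(Q2,Q4) = 0.47 × 1.20 × 1.62 = 0.9137
  σ(Q3,Q4) = 0.22 × 1.46 × 1.62 = 0.5203
σ²_T = Σσ²ᵢ + 2·Σσ_ij = 7.7585 + 2 × 5.5149 = 18.7883
α = (4/3)·(1 − 7.7585/18.7883) = 0.78

α = 0.78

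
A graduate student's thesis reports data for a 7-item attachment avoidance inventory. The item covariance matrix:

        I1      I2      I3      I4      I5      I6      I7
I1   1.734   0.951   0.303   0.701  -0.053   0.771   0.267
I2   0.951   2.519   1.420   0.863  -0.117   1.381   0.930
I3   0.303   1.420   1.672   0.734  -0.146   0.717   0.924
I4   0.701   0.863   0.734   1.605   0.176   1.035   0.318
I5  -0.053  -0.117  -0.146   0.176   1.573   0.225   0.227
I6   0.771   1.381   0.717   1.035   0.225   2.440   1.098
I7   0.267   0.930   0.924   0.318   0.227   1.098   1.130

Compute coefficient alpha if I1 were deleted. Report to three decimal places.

α = 0.770

Remaining items: I2, I3, I4, I5, I6, I7 (k = 6).
ΣVar(i) = 2.519 + 1.672 + 1.605 + 1.573 + 2.440 + 1.130 = 10.939
Var(T) = 10.939 + 2 × 9.785 = 30.509
α (item deleted) = (6/5)·(1 − 10.939/30.509) = 0.770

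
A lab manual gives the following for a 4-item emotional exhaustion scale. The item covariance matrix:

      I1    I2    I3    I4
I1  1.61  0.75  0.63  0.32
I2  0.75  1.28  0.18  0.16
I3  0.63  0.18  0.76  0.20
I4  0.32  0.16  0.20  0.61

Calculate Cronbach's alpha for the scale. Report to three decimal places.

Cronbach's alpha = 0.683

Σσᵢ² = 1.61 + 1.28 + 0.76 + 0.61 = 4.26
Sum of off-diagonal covariances = 2.24
σ²_T = 4.26 + 2 × 2.24 = 8.74
α = (k/(k−1))·(1 − Σσᵢ²/σ²_T) = (4/3)·(1 − 4.26/8.74) = 0.683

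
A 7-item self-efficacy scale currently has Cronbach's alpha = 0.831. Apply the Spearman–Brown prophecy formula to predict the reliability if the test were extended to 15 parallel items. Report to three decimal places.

Length factor m = 15/7 = 2.1429
α' = m·α / (1 + (m−1)·α)
   = 15/7 × 0.831 / (1 + (15/7 − 1) × 0.831)
   = 1.7807 / 1.9497 = 0.913

predicted reliability = 0.913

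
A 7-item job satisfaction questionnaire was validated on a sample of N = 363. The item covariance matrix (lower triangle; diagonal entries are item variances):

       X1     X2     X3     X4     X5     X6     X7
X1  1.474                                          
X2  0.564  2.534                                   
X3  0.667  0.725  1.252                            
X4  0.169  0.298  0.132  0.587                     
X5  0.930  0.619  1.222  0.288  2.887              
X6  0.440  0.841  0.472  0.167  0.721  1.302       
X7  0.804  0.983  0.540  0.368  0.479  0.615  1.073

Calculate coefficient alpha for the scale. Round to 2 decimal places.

Σσ²ᵢ = 1.474 + 2.534 + 1.252 + 0.587 + 2.887 + 1.302 + 1.073 = 11.109
Σ_{i<j} σ_ij = 12.044
σ²_total = 11.109 + 2 × 12.044 = 35.197
α = (k/(k−1))·(1 − Σσ²ᵢ/σ²_total) = (7/6)·(1 − 11.109/35.197) = 0.80

coefficient alpha = 0.80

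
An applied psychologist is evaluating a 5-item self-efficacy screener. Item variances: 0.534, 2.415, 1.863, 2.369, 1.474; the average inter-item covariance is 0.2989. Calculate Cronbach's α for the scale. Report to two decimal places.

Cronbach's α = 0.51

ΣVar(i) = 0.534 + 2.415 + 1.863 + 2.369 + 1.474 = 8.655
Sum of the 10 distinct covariances = 10 × 0.2989 = 2.9890
σ²_T = ΣVar(i) + 2·Σcov = 8.655 + 2 × 2.9890 = 14.6330
α = (5/4)·(1 − 8.655/14.6330) = 0.51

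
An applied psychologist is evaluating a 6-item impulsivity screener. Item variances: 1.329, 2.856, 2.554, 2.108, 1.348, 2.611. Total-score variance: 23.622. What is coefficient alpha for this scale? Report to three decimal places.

Σσ²ᵢ = 1.329 + 2.856 + 2.554 + 2.108 + 1.348 + 2.611 = 12.806
α = (k/(k−1))·(1 − Σσ²ᵢ/σ²_total) = (6/5)·(1 − 12.806/23.622) = 0.549

coefficient alpha = 0.549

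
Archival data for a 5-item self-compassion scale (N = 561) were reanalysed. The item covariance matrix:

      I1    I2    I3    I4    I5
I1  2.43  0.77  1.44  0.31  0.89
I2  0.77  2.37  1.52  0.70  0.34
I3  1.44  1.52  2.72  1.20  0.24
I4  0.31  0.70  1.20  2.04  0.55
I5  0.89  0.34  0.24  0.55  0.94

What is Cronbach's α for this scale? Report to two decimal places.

Σσᵢ² = 2.43 + 2.37 + 2.72 + 2.04 + 0.94 = 10.50
Sum of the distinct covariances = 7.96
σ²_T = 10.50 + 2 × 7.96 = 26.42
α = (k/(k−1))·(1 − Σσᵢ²/σ²_T) = (5/4)·(1 − 10.50/26.42) = 0.75

α = 0.75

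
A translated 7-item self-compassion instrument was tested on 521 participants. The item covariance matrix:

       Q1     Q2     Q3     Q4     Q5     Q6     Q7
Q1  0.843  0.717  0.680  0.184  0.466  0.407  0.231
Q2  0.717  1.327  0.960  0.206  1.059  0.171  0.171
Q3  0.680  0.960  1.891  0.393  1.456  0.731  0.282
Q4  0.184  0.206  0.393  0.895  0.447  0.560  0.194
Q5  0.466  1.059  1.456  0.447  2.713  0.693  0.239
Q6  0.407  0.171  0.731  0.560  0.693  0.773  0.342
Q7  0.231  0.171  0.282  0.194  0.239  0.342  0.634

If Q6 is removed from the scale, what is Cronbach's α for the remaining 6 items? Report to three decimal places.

Remaining items: Q1, Q2, Q3, Q4, Q5, Q7 (k = 6).
Σσᵢ² = 0.843 + 1.327 + 1.891 + 0.895 + 2.713 + 0.634 = 8.303
σ²_T = 8.303 + 2 × 7.685 = 23.673
α (item deleted) = (6/5)·(1 − 8.303/23.673) = 0.779

Cronbach's α = 0.779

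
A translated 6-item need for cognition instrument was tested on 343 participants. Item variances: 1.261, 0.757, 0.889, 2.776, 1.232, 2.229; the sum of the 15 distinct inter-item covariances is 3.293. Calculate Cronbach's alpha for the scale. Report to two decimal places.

Cronbach's alpha = 0.50

Σσ²ᵢ = 1.261 + 0.757 + 0.889 + 2.776 + 1.232 + 2.229 = 9.144
Sum of distinct covariances = 3.293
σ²_T = Σσ²ᵢ + 2·Σcov = 9.144 + 2 × 3.293 = 15.730
α = (6/5)·(1 − 9.144/15.730) = 0.50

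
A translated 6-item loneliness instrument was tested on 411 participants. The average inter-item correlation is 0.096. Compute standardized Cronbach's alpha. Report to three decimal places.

α = 0.389

Standardized α = k·r̄ / (1 + (k−1)·r̄) = 6 × 0.096 / (1 + 5 × 0.096)
  = 0.5760 / 1.4800 = 0.389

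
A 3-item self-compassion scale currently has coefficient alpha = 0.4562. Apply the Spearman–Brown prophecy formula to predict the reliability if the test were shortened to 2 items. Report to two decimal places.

Length factor m = 2/3 = 0.6667
α' = m·α / (1 − (1−m)·α)
   = 2/3 × 0.4562 / (1 − (1 − 2/3) × 0.4562)
   = 0.3041 / 0.8479 = 0.36

predicted reliability = 0.36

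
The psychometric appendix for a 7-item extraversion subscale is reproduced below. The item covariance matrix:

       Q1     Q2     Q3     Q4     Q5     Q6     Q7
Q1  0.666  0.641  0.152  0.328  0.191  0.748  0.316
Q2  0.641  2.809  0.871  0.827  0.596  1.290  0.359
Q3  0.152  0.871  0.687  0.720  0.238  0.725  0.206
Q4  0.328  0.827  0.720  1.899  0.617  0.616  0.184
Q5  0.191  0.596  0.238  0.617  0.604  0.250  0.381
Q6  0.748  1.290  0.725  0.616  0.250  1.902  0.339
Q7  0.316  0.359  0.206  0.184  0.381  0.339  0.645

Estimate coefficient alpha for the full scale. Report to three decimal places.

sum of item variances = 0.666 + 2.809 + 0.687 + 1.899 + 0.604 + 1.902 + 0.645 = 9.212
Sum of off-diagonal covariances = 10.595
σ²_total = 9.212 + 2 × 10.595 = 30.402
α = (k/(k−1))·(1 − sum of item variances/σ²_total) = (7/6)·(1 − 9.212/30.402) = 0.813

α = 0.813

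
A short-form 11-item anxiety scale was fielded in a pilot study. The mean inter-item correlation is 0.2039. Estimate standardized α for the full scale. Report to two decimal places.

Standardized α = k·r̄ / (1 + (k−1)·r̄) = 11 × 0.2039 / (1 + 10 × 0.2039)
  = 2.2429 / 3.0390 = 0.74

standardized α = 0.74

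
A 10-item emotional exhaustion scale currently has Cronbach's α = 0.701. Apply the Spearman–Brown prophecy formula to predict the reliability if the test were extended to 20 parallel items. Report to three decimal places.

predicted reliability = 0.824

Length factor m = 20/10 = 2.0000
α' = m·α / (1 + (m−1)·α)
   = 20/10 × 0.701 / (1 + (20/10 − 1) × 0.701)
   = 1.4020 / 1.7010 = 0.824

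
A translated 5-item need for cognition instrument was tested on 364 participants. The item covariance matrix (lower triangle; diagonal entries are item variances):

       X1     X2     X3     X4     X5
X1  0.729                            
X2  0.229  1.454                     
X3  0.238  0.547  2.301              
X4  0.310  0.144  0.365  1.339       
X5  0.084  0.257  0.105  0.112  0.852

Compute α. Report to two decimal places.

α = 0.52

Σσ²ᵢ = 0.729 + 1.454 + 2.301 + 1.339 + 0.852 = 6.675
Σ_{i<j} σ_ij = 2.391
σ²_T = 6.675 + 2 × 2.391 = 11.457
α = (k/(k−1))·(1 − Σσ²ᵢ/σ²_T) = (5/4)·(1 − 6.675/11.457) = 0.52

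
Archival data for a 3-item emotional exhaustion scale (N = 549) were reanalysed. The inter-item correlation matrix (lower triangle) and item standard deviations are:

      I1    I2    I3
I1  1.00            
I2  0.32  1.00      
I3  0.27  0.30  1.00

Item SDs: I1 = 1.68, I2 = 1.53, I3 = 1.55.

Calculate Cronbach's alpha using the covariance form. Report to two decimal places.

Σσ²ᵢ = 1.68² + 1.53² + 1.55² = 7.5658
Covariances σ_ij = r_ij · s_i · s_j:
  σ(I1,I2) = 0.32 × 1.68 × 1.53 = 0.8225
  σ(I1,I3) = 0.27 × 1.68 × 1.55 = 0.7031
  σ(I2,I3) = 0.30 × 1.53 × 1.55 = 0.7114
σ²_T = Σσ²ᵢ + 2·Σσ_ij = 7.5658 + 2 × 2.2370 = 12.0398
α = (3/2)·(1 − 7.5658/12.0398) = 0.56

α = 0.56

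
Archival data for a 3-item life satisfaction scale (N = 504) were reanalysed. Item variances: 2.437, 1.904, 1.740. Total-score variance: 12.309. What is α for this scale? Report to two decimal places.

ΣVar(i) = 2.437 + 1.904 + 1.740 = 6.081
α = (k/(k−1))·(1 − ΣVar(i)/σ²_T) = (3/2)·(1 − 6.081/12.309) = 0.76

α = 0.76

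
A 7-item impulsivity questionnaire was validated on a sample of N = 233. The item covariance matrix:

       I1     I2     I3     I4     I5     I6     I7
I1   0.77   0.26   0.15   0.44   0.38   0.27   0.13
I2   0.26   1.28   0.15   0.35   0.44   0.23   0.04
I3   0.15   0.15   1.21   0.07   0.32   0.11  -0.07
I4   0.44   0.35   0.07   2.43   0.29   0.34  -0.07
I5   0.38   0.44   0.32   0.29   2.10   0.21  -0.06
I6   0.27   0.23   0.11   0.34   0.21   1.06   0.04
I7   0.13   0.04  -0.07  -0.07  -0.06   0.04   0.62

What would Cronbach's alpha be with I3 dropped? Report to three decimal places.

Cronbach's alpha = 0.532

Remaining items: I1, I2, I4, I5, I6, I7 (k = 6).
Σσ²ᵢ = 0.77 + 1.28 + 2.43 + 2.10 + 1.06 + 0.62 = 8.26
σ²_total = 8.26 + 2 × 3.29 = 14.84
α (item deleted) = (6/5)·(1 − 8.26/14.84) = 0.532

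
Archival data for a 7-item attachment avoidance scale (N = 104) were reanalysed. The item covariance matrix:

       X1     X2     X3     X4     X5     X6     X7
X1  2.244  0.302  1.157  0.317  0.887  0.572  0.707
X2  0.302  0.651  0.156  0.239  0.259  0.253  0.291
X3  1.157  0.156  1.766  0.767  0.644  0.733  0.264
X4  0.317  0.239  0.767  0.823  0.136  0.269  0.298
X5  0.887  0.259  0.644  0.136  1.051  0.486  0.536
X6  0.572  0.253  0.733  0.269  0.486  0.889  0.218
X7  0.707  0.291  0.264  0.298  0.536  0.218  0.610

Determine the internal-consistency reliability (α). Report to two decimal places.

α = 0.82

Σσᵢ² = 2.244 + 0.651 + 1.766 + 0.823 + 1.051 + 0.889 + 0.610 = 8.034
Sum of the distinct covariances = 9.491
σ²_T = 8.034 + 2 × 9.491 = 27.016
α = (k/(k−1))·(1 − Σσᵢ²/σ²_T) = (7/6)·(1 − 8.034/27.016) = 0.82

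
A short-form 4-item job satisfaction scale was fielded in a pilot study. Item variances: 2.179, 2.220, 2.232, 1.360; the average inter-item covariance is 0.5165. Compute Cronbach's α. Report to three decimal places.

Σσᵢ² = 2.179 + 2.220 + 2.232 + 1.360 = 7.991
Sum of the 6 distinct covariances = 6 × 0.5165 = 3.0990
σ²_total = Σσᵢ² + 2·Σcov = 7.991 + 2 × 3.0990 = 14.1890
α = (4/3)·(1 − 7.991/14.1890) = 0.582

Cronbach's α = 0.582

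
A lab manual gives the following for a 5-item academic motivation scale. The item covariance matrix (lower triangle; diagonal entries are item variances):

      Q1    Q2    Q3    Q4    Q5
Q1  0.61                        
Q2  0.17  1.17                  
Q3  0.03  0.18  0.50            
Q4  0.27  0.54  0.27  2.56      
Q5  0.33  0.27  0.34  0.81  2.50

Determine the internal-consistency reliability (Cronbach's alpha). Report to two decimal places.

Cronbach's alpha = 0.58

Σσᵢ² = 0.61 + 1.17 + 0.50 + 2.56 + 2.50 = 7.34
Sum of off-diagonal covariances = 3.21
Var(T) = 7.34 + 2 × 3.21 = 13.76
α = (k/(k−1))·(1 − Σσᵢ²/Var(T)) = (5/4)·(1 − 7.34/13.76) = 0.58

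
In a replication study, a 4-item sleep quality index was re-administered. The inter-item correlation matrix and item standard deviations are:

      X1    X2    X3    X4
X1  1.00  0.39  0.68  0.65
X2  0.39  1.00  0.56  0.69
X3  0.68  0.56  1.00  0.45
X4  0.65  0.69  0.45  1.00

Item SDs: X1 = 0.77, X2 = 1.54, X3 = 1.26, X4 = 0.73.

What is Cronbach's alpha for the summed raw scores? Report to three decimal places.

α = 0.796

Σσ²ᵢ = 0.77² + 1.54² + 1.26² + 0.73² = 5.0850
Covariances σ_ij = r_ij · s_i · s_j:
  σ(X1,X2) = 0.39 × 0.77 × 1.54 = 0.4625
  σ(X1,X3) = 0.68 × 0.77 × 1.26 = 0.6597
  σ(X1,X4) = 0.65 × 0.77 × 0.73 = 0.3654
  σ(X2,X3) = 0.56 × 1.54 × 1.26 = 1.0866
  σ(X2,X4) = 0.69 × 1.54 × 0.73 = 0.7757
  σ(X3,X4) = 0.45 × 1.26 × 0.73 = 0.4139
σ²_T = Σσ²ᵢ + 2·Σσ_ij = 5.0850 + 2 × 3.7638 = 12.6126
α = (4/3)·(1 − 5.0850/12.6126) = 0.796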